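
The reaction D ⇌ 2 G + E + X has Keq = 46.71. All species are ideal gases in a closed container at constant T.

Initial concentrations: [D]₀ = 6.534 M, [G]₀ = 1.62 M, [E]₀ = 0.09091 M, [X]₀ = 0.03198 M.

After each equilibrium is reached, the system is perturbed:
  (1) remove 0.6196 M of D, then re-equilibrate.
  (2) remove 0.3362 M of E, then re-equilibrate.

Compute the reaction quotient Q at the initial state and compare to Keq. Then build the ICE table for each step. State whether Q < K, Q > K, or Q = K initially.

Q₀ = 0.001168; Q < K (proceeds forward)

Q₀ = 0.001168 vs Keq = 46.71 ⇒ Q<K, forward
Step 1:
                    D           G           E           X
  init          6.534        1.62     0.09091     0.03198
  Δ             -2.25         4.5        2.25        2.25
  eq            4.284        6.12       2.341       2.282
  solve Keq expr → x = 2.25; check Q = 46.71
Then remove 0.6196 M of D.
Step 2:
                    D           G           E           X
  init          3.664        6.12       2.341       2.282
  Δ           0.08609     -0.1722    -0.08609    -0.08609
  eq             3.75       5.948       2.255       2.196
  solve Keq expr → x = -0.08609; check Q = 46.71
Then remove 0.3362 M of E.
Step 3:
                    D           G           E           X
  init           3.75       5.948       1.919       2.196
  Δ          -0.08545      0.1709     0.08545     0.08545
  eq            3.665       6.119       2.004       2.281
  solve Keq expr → x = 0.08545; check Q = 46.71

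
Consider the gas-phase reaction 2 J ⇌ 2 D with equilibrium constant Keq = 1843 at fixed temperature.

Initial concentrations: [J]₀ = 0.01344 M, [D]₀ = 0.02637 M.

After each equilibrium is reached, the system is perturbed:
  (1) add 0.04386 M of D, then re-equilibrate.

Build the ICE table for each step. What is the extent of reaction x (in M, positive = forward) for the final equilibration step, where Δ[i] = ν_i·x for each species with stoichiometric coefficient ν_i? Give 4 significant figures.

x = -4.9920e-04 M

Q₀ = 3.85 vs Keq = 1843 ⇒ Q<K, forward
Step 1:
                    J           D
  init        0.01344     0.02637
  Δ          -0.01253     0.01253
  eq       9.0621e-04      0.0389
  solve Keq expr → x = 0.006267; check Q = 1843
Then add 0.04386 M of D.
Step 2:
                    J           D
  init     9.0621e-04     0.08276
  Δ        9.9840e-04 -9.9840e-04
  eq         0.001905     0.08177
  solve Keq expr → x = -4.9920e-04; check Q = 1843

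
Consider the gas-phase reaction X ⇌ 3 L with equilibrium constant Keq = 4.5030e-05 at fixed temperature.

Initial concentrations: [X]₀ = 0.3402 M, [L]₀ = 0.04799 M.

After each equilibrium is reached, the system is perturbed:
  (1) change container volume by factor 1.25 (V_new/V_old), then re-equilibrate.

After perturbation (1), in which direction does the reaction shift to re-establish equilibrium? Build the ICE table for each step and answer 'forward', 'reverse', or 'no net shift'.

Q₀ = 3.2488e-04 vs Keq = 4.5030e-05 ⇒ Q>K, reverse
Step 1:
                  X         L
  I          0.3402   0.04799
  C        0.007656  -0.02297
  E          0.3479   0.02502
  solve Keq expr → x = -0.007656; check Q = 4.5030e-05
Then change container volume by factor 1.25 (V_new/V_old).
Step 2:
                  X         L
  I          0.2783   0.02002
  C        -0.00106  0.003181
  E          0.2772    0.0232
  solve Keq expr → x = 0.00106; check Q = 4.5030e-05

Direction: forward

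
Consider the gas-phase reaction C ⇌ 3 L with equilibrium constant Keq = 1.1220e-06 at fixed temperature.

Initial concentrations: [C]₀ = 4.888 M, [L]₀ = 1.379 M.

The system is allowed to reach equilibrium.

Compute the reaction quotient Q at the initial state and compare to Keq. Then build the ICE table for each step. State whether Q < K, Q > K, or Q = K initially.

Q₀ = 0.5365 vs Keq = 1.1220e-06 ⇒ Q>K, reverse
Step 1:
                    C           L
  Initial       4.888       1.379
  Change       0.4536      -1.361
  Equil         5.342     0.01816
  solve Keq expr → x = -0.4536; check Q = 1.1220e-06

Q₀ = 0.5365; Q > K (proceeds reverse)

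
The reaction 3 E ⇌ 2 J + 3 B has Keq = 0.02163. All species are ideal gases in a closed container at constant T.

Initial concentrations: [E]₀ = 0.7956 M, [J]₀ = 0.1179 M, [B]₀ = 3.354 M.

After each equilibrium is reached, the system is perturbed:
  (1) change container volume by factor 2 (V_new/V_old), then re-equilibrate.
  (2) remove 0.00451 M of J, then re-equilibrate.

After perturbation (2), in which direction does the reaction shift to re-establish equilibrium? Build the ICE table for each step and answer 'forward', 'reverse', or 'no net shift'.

Direction: forward

Q₀ = 1.041 vs Keq = 0.02163 ⇒ Q>K, reverse
Step 1:
                  E         J         B
  init       0.7956    0.1179     3.354
  Δ          0.1421   -0.0947   -0.1421
  eq         0.9377    0.0232     3.212
  solve Keq expr → x = -0.04735; check Q = 0.02163
Then change container volume by factor 2 (V_new/V_old).
Step 2:
                  E         J         B
  init       0.4688    0.0116     1.606
  Δ        -0.01525   0.01017   0.01525
  eq         0.4536   0.02176     1.621
  solve Keq expr → x = 0.005083; check Q = 0.02163
Then remove 0.00451 M of J.
Step 3:
                  E         J         B
  init       0.4536   0.01725     1.621
  Δ       -0.005949  0.003966  0.005949
  eq         0.4476   0.02122     1.627
  solve Keq expr → x = 0.001983; check Q = 0.02163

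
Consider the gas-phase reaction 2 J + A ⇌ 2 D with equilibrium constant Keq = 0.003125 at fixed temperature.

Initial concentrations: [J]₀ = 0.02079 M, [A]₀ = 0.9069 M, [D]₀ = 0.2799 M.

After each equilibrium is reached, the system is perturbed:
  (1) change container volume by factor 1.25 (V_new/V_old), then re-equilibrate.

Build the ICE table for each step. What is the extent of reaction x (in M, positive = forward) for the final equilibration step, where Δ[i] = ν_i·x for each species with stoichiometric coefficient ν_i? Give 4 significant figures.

Q₀ = 199.9 vs Keq = 0.003125 ⇒ Q>K, reverse
Step 1:
                    J           A           D
  I           0.02079      0.9069      0.2799
  C            0.2637      0.1318     -0.2637
  E            0.2845       1.039     0.01621
  solve Keq expr → x = -0.1318; check Q = 0.003125
Then change container volume by factor 1.25 (V_new/V_old).
Step 2:
                    J           A           D
  I            0.2276       0.831     0.01297
  C          0.001298  6.4910e-04   -0.001298
  E            0.2289      0.8316     0.01167
  solve Keq expr → x = -6.4910e-04; check Q = 0.003125

x = -6.4910e-04 M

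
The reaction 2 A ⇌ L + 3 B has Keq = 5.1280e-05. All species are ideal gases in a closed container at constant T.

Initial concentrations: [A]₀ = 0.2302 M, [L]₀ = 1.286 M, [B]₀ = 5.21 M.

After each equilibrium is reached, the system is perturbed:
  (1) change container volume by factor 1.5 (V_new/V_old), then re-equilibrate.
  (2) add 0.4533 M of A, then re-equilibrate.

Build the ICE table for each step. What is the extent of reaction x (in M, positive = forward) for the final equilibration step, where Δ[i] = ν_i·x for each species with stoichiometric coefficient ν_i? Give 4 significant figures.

x = 1.3206e-04 M

Q₀ = 3432 vs Keq = 5.1280e-05 ⇒ Q>K, reverse
Step 1:
                  A         L         B
  init       0.2302     1.286      5.21
  Δ           2.572    -1.286    -3.858
  eq          2.802 1.6272e-04     1.352
  solve Keq expr → x = -1.286; check Q = 5.1280e-05
Then change container volume by factor 1.5 (V_new/V_old).
Step 2:
                  A         L         B
  init        1.868 1.0848e-04    0.9017
  Δ       -2.7040e-04 1.3520e-04 4.0560e-04
  eq          1.868 2.4368e-04    0.9021
  solve Keq expr → x = 1.3520e-04; check Q = 5.1280e-05
Then add 0.4533 M of A.
Step 3:
                  A         L         B
  init        2.321 2.4368e-04    0.9021
  Δ       -2.6413e-04 1.3206e-04 3.9619e-04
  eq          2.321 3.7575e-04    0.9025
  solve Keq expr → x = 1.3206e-04; check Q = 5.1280e-05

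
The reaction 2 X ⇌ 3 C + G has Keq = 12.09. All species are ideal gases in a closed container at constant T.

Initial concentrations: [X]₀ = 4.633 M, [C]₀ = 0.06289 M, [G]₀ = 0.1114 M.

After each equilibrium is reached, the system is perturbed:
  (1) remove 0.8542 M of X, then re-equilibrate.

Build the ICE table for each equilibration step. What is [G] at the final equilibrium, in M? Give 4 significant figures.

Q₀ = 1.2909e-06 vs Keq = 12.09 ⇒ Q<K, forward
Step 1:
                    X           C           G
  Initial       4.633     0.06289      0.1114
  Change       -2.373        3.56       1.187
  Equil          2.26       3.623       1.298
  solve Keq expr → x = 1.187; check Q = 12.09
Then remove 0.8542 M of X.
Step 2:
                    X           C           G
  Initial       1.405       3.623       1.298
  Change       0.3139     -0.4709      -0.157
  Equil         1.719       3.152       1.141
  solve Keq expr → x = -0.157; check Q = 12.09

[G]_eq = 1.141 M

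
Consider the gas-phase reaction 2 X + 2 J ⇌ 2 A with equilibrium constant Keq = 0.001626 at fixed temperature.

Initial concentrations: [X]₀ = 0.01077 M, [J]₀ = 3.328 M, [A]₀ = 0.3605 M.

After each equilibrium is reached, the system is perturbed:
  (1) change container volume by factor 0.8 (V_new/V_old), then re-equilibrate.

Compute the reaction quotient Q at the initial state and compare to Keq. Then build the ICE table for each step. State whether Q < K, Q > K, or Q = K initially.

Q₀ = 101.2 vs Keq = 0.001626 ⇒ Q>K, reverse
Step 1:
                    X           J           A
  I           0.01077       3.328      0.3605
  C             0.313       0.313      -0.313
  E            0.3237       3.641     0.04753
  solve Keq expr → x = -0.1565; check Q = 0.001626
Then change container volume by factor 0.8 (V_new/V_old).
Step 2:
                    X           J           A
  I            0.4047       4.551     0.05941
  C          -0.01238    -0.01238     0.01238
  E            0.3923       4.539      0.0718
  solve Keq expr → x = 0.006192; check Q = 0.001626

Q₀ = 101.2; Q > K (proceeds reverse)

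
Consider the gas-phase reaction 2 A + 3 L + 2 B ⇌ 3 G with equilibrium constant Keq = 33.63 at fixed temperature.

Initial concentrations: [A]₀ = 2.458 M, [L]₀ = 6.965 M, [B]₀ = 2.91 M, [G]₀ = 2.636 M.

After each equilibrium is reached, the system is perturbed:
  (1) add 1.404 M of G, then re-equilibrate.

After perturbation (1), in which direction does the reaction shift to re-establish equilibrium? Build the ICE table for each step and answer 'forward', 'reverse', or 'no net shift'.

Direction: reverse

Q₀ = 0.00106 vs Keq = 33.63 ⇒ Q<K, forward
Step 1:
                    A           L           B           G
  I             2.458       6.965        2.91       2.636
  C            -2.079      -3.118      -2.079       3.118
  E            0.3794       3.847      0.8314       5.754
  solve Keq expr → x = 1.039; check Q = 33.63
Then add 1.404 M of G.
Step 2:
                    A           L           B           G
  I            0.3794       3.847      0.8314       7.158
  C           0.07351      0.1103     0.07351     -0.1103
  E            0.4529       3.957      0.9049       7.048
  solve Keq expr → x = -0.03675; check Q = 33.63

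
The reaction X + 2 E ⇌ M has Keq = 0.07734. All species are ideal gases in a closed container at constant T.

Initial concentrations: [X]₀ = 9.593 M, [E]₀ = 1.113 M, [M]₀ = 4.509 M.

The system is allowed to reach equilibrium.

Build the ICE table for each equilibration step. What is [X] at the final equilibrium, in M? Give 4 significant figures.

Q₀ = 0.3794 vs Keq = 0.07734 ⇒ Q>K, reverse
Step 1:
                  X         E         M
  init        9.593     1.113     4.509
  Δ           0.564     1.128    -0.564
  eq          10.16     2.241     3.945
  solve Keq expr → x = -0.564; check Q = 0.07734

[X]_eq = 10.16 M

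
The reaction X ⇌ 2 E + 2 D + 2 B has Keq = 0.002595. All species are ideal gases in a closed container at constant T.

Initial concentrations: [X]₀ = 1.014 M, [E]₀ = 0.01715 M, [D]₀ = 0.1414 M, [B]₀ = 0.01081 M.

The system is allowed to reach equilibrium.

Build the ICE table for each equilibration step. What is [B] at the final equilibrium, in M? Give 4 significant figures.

[B]_eq = 0.3204 M

Q₀ = 6.7770e-10 vs Keq = 0.002595 ⇒ Q<K, forward
Step 1:
                    X           E           D           B
  Initial       1.014     0.01715      0.1414     0.01081
  Change      -0.1548      0.3096      0.3096      0.3096
  Equil        0.8592      0.3268       0.451      0.3204
  solve Keq expr → x = 0.1548; check Q = 0.002595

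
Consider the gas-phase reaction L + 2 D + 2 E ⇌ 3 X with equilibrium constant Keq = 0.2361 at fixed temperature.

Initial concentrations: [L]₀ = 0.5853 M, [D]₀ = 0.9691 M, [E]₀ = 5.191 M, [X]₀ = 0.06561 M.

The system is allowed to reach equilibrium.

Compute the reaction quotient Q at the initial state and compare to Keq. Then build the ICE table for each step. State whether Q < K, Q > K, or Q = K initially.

Q₀ = 1.9067e-05; Q < K (proceeds forward)

Q₀ = 1.9067e-05 vs Keq = 0.2361 ⇒ Q<K, forward
Step 1:
                  L         D         E         X
  init       0.5853    0.9691     5.191   0.06561
  Δ         -0.2351   -0.4703   -0.4703    0.7054
  eq         0.3502    0.4988     4.721     0.771
  solve Keq expr → x = 0.2351; check Q = 0.2361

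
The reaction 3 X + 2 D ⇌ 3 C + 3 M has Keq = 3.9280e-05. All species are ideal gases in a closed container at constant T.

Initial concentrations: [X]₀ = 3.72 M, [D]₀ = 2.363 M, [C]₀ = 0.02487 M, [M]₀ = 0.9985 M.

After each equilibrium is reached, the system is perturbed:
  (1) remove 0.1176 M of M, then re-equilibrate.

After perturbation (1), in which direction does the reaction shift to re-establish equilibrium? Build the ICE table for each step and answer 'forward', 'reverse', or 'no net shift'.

Q₀ = 5.3274e-08 vs Keq = 3.9280e-05 ⇒ Q<K, forward
Step 1:
                   X          D          C          M
  init          3.72      2.363    0.02487     0.9985
  Δ          -0.1558    -0.1039     0.1558     0.1558
  eq           3.564      2.259     0.1807      1.154
  solve Keq expr → x = 0.05195; check Q = 3.9280e-05
Then remove 0.1176 M of M.
Step 2:
                   X          D          C          M
  init         3.564      2.259     0.1807      1.037
  Δ         -0.01594   -0.01063    0.01594    0.01594
  eq           3.548      2.248     0.1967      1.053
  solve Keq expr → x = 0.005315; check Q = 3.9280e-05

Direction: forward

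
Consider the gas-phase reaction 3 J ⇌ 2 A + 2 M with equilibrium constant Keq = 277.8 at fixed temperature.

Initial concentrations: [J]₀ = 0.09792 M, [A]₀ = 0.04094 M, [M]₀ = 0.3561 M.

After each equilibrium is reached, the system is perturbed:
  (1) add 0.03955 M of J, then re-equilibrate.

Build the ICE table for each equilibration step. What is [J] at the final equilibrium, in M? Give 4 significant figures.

[J]_eq = 0.02118 M

Q₀ = 0.2264 vs Keq = 277.8 ⇒ Q<K, forward
Step 1:
                  J         A         M
  init      0.09792   0.04094    0.3561
  Δ        -0.08038   0.05359   0.05359
  eq        0.01754   0.09453    0.4097
  solve Keq expr → x = 0.02679; check Q = 277.8
Then add 0.03955 M of J.
Step 2:
                  J         A         M
  init      0.05709   0.09453    0.4097
  Δ        -0.03591   0.02394   0.02394
  eq        0.02118    0.1185    0.4336
  solve Keq expr → x = 0.01197; check Q = 277.8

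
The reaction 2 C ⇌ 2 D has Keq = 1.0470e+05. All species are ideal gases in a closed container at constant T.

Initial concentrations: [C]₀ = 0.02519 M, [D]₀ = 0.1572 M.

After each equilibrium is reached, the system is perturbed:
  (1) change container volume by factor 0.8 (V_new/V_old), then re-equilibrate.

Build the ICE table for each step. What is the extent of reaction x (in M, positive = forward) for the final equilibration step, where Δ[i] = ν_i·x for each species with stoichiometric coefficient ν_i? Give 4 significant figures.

x = 0 M

Q₀ = 38.94 vs Keq = 1.0470e+05 ⇒ Q<K, forward
Step 1:
                    C           D
  init        0.02519      0.1572
  Δ          -0.02463     0.02463
  eq       5.6194e-04      0.1818
  solve Keq expr → x = 0.01231; check Q = 1.0470e+05
Then change container volume by factor 0.8 (V_new/V_old).
Step 2:
                    C           D
  init     7.0242e-04      0.2273
  Δ                 0           0
  eq       7.0242e-04      0.2273
  solve Keq expr → x = 0; check Q = 1.0470e+05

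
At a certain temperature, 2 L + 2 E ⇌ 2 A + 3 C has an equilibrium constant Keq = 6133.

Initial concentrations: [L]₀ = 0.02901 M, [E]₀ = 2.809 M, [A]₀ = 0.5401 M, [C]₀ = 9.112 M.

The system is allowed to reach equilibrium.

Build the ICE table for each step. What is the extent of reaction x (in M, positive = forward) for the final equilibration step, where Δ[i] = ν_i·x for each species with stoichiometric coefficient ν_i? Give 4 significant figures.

x = -0.01656 M

Q₀ = 3.3235e+04 vs Keq = 6133 ⇒ Q>K, reverse
Step 1:
                  L         E         A         C
  I         0.02901     2.809    0.5401     9.112
  C         0.03313   0.03313  -0.03313  -0.04969
  E         0.06214     2.842     0.507     9.062
  solve Keq expr → x = -0.01656; check Q = 6133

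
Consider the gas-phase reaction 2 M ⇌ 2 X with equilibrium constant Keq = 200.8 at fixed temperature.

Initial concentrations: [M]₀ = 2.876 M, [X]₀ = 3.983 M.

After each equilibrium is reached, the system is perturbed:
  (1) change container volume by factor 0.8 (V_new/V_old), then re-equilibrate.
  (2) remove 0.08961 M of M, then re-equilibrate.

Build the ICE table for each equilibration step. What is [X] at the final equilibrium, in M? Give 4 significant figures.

[X]_eq = 7.925 M

Q₀ = 1.918 vs Keq = 200.8 ⇒ Q<K, forward
Step 1:
                  M         X
  I           2.876     3.983
  C          -2.424     2.424
  E          0.4521     6.407
  solve Keq expr → x = 1.212; check Q = 200.8
Then change container volume by factor 0.8 (V_new/V_old).
Step 2:
                  M         X
  I          0.5652     8.009
  C               0         0
  E          0.5652     8.009
  solve Keq expr → x = 0; check Q = 200.8
Then remove 0.08961 M of M.
Step 3:
                  M         X
  I          0.4756     8.009
  C          0.0837   -0.0837
  E          0.5593     7.925
  solve Keq expr → x = -0.04185; check Q = 200.8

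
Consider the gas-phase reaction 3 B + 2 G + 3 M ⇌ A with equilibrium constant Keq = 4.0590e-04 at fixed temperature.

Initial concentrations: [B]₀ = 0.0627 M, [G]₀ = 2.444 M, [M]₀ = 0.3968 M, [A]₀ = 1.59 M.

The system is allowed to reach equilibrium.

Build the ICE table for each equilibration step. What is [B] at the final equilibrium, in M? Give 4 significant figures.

Q₀ = 1.7285e+04 vs Keq = 4.0590e-04 ⇒ Q>K, reverse
Step 1:
                  B         G         M         A
  I          0.0627     2.444    0.3968      1.59
  C           2.082     1.388     2.082    -0.694
  E           2.145     3.832     2.479     0.896
  solve Keq expr → x = -0.694; check Q = 4.0590e-04

[B]_eq = 2.145 M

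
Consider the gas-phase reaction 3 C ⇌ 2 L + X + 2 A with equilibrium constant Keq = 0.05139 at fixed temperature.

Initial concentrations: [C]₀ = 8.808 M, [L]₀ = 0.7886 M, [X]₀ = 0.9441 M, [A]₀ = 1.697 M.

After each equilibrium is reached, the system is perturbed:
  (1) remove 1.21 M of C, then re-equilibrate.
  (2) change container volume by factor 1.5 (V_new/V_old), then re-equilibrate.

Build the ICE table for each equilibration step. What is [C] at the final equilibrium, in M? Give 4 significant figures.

Q₀ = 0.002474 vs Keq = 0.05139 ⇒ Q<K, forward
Step 1:
                  C         L         X         A
  init        8.808    0.7886    0.9441     1.697
  Δ          -1.234    0.8225    0.4112    0.8225
  eq          7.574     1.611     1.355     2.519
  solve Keq expr → x = 0.4112; check Q = 0.05139
Then remove 1.21 M of C.
Step 2:
                  C         L         X         A
  init        6.364     1.611     1.355     2.519
  Δ          0.2445    -0.163  -0.08149    -0.163
  eq          6.609     1.448     1.274     2.356
  solve Keq expr → x = -0.08149; check Q = 0.05139
Then change container volume by factor 1.5 (V_new/V_old).
Step 3:
                  C         L         X         A
  init        4.406    0.9654    0.8492     1.571
  Δ         -0.2572    0.1715   0.08575    0.1715
  eq          4.149     1.137     0.935     1.742
  solve Keq expr → x = 0.08575; check Q = 0.05139

[C]_eq = 4.149 M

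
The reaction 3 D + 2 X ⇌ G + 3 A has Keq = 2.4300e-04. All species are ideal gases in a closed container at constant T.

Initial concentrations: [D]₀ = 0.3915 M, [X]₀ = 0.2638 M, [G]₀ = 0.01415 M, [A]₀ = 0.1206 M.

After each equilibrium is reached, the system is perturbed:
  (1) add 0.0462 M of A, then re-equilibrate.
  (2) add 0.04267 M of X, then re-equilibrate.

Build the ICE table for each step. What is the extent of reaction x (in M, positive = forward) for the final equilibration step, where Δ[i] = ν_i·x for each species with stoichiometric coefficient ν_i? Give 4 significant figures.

x = 2.2995e-04 M

Q₀ = 0.005944 vs Keq = 2.4300e-04 ⇒ Q>K, reverse
Step 1:
                   D          X          G          A
  init        0.3915     0.2638    0.01415     0.1206
  Δ          0.03501    0.02334   -0.01167   -0.03501
  eq          0.4265     0.2871   0.002479    0.08559
  solve Keq expr → x = -0.01167; check Q = 2.4300e-04
Then add 0.0462 M of A.
Step 2:
                   D          X          G          A
  init        0.4265     0.2871   0.002479     0.1318
  Δ         0.005012   0.003342  -0.001671  -0.005012
  eq          0.4315     0.2905 8.0863e-04     0.1268
  solve Keq expr → x = -0.001671; check Q = 2.4300e-04
Then add 0.04267 M of X.
Step 3:
                   D          X          G          A
  init        0.4315     0.3332 8.0863e-04     0.1268
  Δ       -6.8986e-04 -4.5991e-04 2.2995e-04 6.8986e-04
  eq          0.4308     0.3327   0.001039     0.1275
  solve Keq expr → x = 2.2995e-04; check Q = 2.4300e-04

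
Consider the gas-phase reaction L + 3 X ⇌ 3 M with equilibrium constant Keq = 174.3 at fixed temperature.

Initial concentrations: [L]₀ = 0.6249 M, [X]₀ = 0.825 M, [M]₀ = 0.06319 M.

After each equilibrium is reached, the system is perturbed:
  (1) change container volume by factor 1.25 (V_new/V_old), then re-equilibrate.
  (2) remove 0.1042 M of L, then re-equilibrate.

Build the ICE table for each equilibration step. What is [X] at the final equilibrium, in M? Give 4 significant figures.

Q₀ = 7.1907e-04 vs Keq = 174.3 ⇒ Q<K, forward
Step 1:
                  L         X         M
  I          0.6249     0.825   0.06319
  C         -0.2174   -0.6522    0.6522
  E          0.4075    0.1728    0.7154
  solve Keq expr → x = 0.2174; check Q = 174.3
Then change container volume by factor 1.25 (V_new/V_old).
Step 2:
                  L         X         M
  I           0.326    0.1382    0.5723
  C        0.002716  0.008147 -0.008147
  E          0.3287    0.1464    0.5642
  solve Keq expr → x = -0.002716; check Q = 174.3
Then remove 0.1042 M of L.
Step 3:
                  L         X         M
  I          0.2245    0.1464    0.5642
  C        0.004813   0.01444  -0.01444
  E          0.2293    0.1608    0.5498
  solve Keq expr → x = -0.004813; check Q = 174.3

[X]_eq = 0.1608 M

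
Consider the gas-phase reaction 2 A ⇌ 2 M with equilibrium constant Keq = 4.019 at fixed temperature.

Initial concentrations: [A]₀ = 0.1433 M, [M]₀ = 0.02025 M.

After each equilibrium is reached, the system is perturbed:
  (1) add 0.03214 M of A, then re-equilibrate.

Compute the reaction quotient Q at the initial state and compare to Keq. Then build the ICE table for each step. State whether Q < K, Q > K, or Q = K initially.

Q₀ = 0.01997 vs Keq = 4.019 ⇒ Q<K, forward
Step 1:
                  A         M
  init       0.1433   0.02025
  Δ        -0.08887   0.08887
  eq        0.05443    0.1091
  solve Keq expr → x = 0.04443; check Q = 4.019
Then add 0.03214 M of A.
Step 2:
                  A         M
  init      0.08657    0.1091
  Δ        -0.02144   0.02144
  eq        0.06513    0.1306
  solve Keq expr → x = 0.01072; check Q = 4.019

Q₀ = 0.01997; Q < K (proceeds forward)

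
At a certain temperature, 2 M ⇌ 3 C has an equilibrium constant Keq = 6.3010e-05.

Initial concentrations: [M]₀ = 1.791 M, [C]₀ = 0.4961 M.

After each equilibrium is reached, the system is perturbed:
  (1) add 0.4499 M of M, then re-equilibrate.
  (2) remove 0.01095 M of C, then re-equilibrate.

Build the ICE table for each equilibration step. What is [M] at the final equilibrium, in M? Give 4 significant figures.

Q₀ = 0.03806 vs Keq = 6.3010e-05 ⇒ Q>K, reverse
Step 1:
                  M         C
  I           1.791    0.4961
  C          0.2875   -0.4313
  E           2.079   0.06481
  solve Keq expr → x = -0.1438; check Q = 6.3010e-05
Then add 0.4499 M of M.
Step 2:
                  M         C
  I           2.528   0.06481
  C       -0.005952  0.008928
  E           2.522   0.07374
  solve Keq expr → x = 0.002976; check Q = 6.3010e-05
Then remove 0.01095 M of C.
Step 3:
                  M         C
  I           2.522   0.06279
  C       -0.007206   0.01081
  E           2.515    0.0736
  solve Keq expr → x = 0.003603; check Q = 6.3010e-05

[M]_eq = 2.515 M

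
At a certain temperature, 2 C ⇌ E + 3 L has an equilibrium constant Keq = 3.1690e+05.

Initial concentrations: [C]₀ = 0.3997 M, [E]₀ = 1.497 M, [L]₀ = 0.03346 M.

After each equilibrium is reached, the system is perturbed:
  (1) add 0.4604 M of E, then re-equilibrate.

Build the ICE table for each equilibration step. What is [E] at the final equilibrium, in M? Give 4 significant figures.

Q₀ = 3.5102e-04 vs Keq = 3.1690e+05 ⇒ Q<K, forward
Step 1:
                   C          E          L
  init        0.3997      1.497    0.03346
  Δ          -0.3985     0.1993     0.5978
  eq         0.00116      1.696     0.6313
  solve Keq expr → x = 0.1993; check Q = 3.1690e+05
Then add 0.4604 M of E.
Step 2:
                   C          E          L
  init       0.00116      2.157     0.6313
  Δ       1.4733e-04 -7.3663e-05 -2.2099e-04
  eq        0.001308      2.157      0.631
  solve Keq expr → x = -7.3663e-05; check Q = 3.1690e+05

[E]_eq = 2.157 M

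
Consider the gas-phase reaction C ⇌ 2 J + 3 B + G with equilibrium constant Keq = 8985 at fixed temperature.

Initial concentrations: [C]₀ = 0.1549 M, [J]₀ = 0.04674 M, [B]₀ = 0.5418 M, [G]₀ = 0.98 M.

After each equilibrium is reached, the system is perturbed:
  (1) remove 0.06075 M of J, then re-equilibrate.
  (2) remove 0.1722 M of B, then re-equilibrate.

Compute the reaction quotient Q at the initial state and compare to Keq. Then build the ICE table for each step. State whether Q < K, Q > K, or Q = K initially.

Q₀ = 0.002198 vs Keq = 8985 ⇒ Q<K, forward
Step 1:
                    C           J           B           G
  Initial      0.1549     0.04674      0.5418        0.98
  Change      -0.1549      0.3098      0.4647      0.1549
  Equil    1.6366e-05      0.3565       1.006       1.135
  solve Keq expr → x = 0.1549; check Q = 8985
Then remove 0.06075 M of J.
Step 2:
                    C           J           B           G
  Initial  1.6366e-05      0.2958       1.006       1.135
  Change  -5.1011e-06  1.0202e-05  1.5303e-05  5.1011e-06
  Equil    1.1265e-05      0.2958       1.006       1.135
  solve Keq expr → x = 5.1011e-06; check Q = 8985
Then remove 0.1722 M of B.
Step 3:
                    C           J           B           G
  Initial  1.1265e-05      0.2958      0.8343       1.135
  Change  -4.8485e-06  9.6970e-06  1.4545e-05  4.8485e-06
  Equil    6.4166e-06      0.2958      0.8343       1.135
  solve Keq expr → x = 4.8485e-06; check Q = 8985

Q₀ = 0.002198; Q < K (proceeds forward)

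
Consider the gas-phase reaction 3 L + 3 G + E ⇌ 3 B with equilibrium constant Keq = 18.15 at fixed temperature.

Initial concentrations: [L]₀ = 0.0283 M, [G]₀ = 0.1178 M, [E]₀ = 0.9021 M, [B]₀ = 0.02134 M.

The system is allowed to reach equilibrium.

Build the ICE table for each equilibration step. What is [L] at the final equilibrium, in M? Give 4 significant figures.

[L]_eq = 0.03752 M

Q₀ = 290.8 vs Keq = 18.15 ⇒ Q>K, reverse
Step 1:
                  L         G         E         B
  init       0.0283    0.1178    0.9021   0.02134
  Δ        0.009223  0.009223  0.003074 -0.009223
  eq        0.03752     0.127    0.9052   0.01212
  solve Keq expr → x = -0.003074; check Q = 18.15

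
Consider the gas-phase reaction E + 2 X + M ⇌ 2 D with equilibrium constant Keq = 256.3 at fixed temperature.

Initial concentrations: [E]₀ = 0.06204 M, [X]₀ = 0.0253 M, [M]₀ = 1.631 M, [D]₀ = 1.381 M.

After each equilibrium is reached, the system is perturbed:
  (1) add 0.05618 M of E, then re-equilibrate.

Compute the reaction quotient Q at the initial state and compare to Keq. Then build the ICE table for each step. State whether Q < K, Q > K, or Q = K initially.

Q₀ = 2.9446e+04; Q > K (proceeds reverse)

Q₀ = 2.9446e+04 vs Keq = 256.3 ⇒ Q>K, reverse
Step 1:
                    E           X           M           D
  Initial     0.06204      0.0253       1.631       1.381
  Change      0.06941      0.1388     0.06941     -0.1388
  Equil        0.1314      0.1641         1.7       1.242
  solve Keq expr → x = -0.06941; check Q = 256.3
Then add 0.05618 M of E.
Step 2:
                    E           X           M           D
  Initial      0.1876      0.1641         1.7       1.242
  Change     -0.01009    -0.02018    -0.01009     0.02018
  Equil        0.1775      0.1439        1.69       1.262
  solve Keq expr → x = 0.01009; check Q = 256.3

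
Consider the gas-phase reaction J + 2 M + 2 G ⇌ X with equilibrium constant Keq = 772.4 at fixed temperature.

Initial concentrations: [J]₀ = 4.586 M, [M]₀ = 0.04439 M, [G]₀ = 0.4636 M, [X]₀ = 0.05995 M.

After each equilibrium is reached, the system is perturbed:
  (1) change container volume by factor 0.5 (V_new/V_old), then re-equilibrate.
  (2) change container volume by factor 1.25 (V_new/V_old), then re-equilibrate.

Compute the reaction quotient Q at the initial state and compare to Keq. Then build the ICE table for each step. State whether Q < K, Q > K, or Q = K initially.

Q₀ = 30.87 vs Keq = 772.4 ⇒ Q<K, forward
Step 1:
                    J           M           G           X
  I             4.586     0.04439      0.4636     0.05995
  C          -0.01677    -0.03355    -0.03355     0.01677
  E             4.569     0.01084      0.4301     0.07672
  solve Keq expr → x = 0.01677; check Q = 772.4
Then change container volume by factor 0.5 (V_new/V_old).
Step 2:
                    J           M           G           X
  I             9.138     0.02168      0.8601      0.1534
  C         -0.008008    -0.01602    -0.01602    0.008008
  E              9.13    0.005669      0.8441      0.1615
  solve Keq expr → x = 0.008008; check Q = 772.4
Then change container volume by factor 1.25 (V_new/V_old).
Step 3:
                    J           M           G           X
  I             7.304    0.004535      0.6753      0.1292
  C          0.001245     0.00249     0.00249   -0.001245
  E             7.306    0.007025      0.6778      0.1279
  solve Keq expr → x = -0.001245; check Q = 772.4

Q₀ = 30.87; Q < K (proceeds forward)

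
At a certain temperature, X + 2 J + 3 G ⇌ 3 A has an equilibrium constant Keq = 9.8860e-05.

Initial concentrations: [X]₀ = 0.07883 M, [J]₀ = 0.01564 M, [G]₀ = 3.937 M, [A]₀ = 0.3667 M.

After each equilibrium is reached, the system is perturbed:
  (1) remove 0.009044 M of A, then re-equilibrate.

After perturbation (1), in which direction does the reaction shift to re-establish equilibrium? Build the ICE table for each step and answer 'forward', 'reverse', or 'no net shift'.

Q₀ = 41.91 vs Keq = 9.8860e-05 ⇒ Q>K, reverse
Step 1:
                   X          J          G          A
  I          0.07883    0.01564      3.937     0.3667
  C           0.1081     0.2161     0.3242    -0.3242
  E           0.1869     0.2318      4.261    0.04251
  solve Keq expr → x = -0.1081; check Q = 9.8860e-05
Then remove 0.009044 M of A.
Step 2:
                   X          J          G          A
  I           0.1869     0.2318      4.261    0.03346
  C          -0.0027    -0.0054    -0.0081     0.0081
  E           0.1842     0.2264      4.253    0.04156
  solve Keq expr → x = 0.0027; check Q = 9.8860e-05

Direction: forward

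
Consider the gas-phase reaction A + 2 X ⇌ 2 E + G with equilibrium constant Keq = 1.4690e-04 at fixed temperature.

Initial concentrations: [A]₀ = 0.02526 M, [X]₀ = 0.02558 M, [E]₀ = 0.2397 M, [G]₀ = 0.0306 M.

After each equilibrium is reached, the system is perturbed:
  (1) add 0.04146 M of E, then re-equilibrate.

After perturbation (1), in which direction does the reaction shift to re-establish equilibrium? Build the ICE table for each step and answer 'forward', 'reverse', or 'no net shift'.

Direction: reverse

Q₀ = 106.4 vs Keq = 1.4690e-04 ⇒ Q>K, reverse
Step 1:
                    A           X           E           G
  I           0.02526     0.02558      0.2397      0.0306
  C            0.0306      0.0612     -0.0612     -0.0306
  E           0.05586     0.08678      0.1785  1.9392e-06
  solve Keq expr → x = -0.0306; check Q = 1.4690e-04
Then add 0.04146 M of E.
Step 2:
                    A           X           E           G
  I           0.05586     0.08678        0.22  1.9392e-06
  C        6.6204e-07  1.3241e-06 -1.3241e-06 -6.6204e-07
  E           0.05586     0.08678        0.22  1.2771e-06
  solve Keq expr → x = -6.6204e-07; check Q = 1.4690e-04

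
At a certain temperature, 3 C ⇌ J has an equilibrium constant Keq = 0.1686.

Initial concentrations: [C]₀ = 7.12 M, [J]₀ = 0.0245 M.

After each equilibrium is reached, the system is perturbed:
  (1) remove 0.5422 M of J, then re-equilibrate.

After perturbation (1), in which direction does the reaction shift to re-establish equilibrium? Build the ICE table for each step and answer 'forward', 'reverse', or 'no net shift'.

Direction: forward

Q₀ = 6.7878e-05 vs Keq = 0.1686 ⇒ Q<K, forward
Step 1:
                   C          J
  I             7.12     0.0245
  C           -4.968      1.656
  E            2.152       1.68
  solve Keq expr → x = 1.656; check Q = 0.1686
Then remove 0.5422 M of J.
Step 2:
                   C          J
  I            2.152      1.138
  C           -0.222    0.07399
  E             1.93      1.212
  solve Keq expr → x = 0.07399; check Q = 0.1686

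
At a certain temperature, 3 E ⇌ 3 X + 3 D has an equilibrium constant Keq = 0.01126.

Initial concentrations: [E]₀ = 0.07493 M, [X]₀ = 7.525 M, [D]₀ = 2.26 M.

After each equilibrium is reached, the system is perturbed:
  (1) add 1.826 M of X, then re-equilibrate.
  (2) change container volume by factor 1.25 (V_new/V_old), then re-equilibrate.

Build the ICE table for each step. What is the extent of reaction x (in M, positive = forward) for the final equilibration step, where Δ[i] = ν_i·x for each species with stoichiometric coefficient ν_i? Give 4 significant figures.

x = 0.004493 M

Q₀ = 1.1692e+07 vs Keq = 0.01126 ⇒ Q>K, reverse
Step 1:
                  E         X         D
  I         0.07493     7.525      2.26
  C           2.166    -2.166    -2.166
  E           2.241     5.359   0.09374
  solve Keq expr → x = -0.7221; check Q = 0.01126
Then add 1.826 M of X.
Step 2:
                  E         X         D
  I           2.241     7.185   0.09374
  C         0.02288  -0.02288  -0.02288
  E           2.264     7.162   0.07086
  solve Keq expr → x = -0.007628; check Q = 0.01126
Then change container volume by factor 1.25 (V_new/V_old).
Step 3:
                  E         X         D
  I           1.811     5.729   0.05668
  C        -0.01348   0.01348   0.01348
  E           1.798     5.743   0.07016
  solve Keq expr → x = 0.004493; check Q = 0.01126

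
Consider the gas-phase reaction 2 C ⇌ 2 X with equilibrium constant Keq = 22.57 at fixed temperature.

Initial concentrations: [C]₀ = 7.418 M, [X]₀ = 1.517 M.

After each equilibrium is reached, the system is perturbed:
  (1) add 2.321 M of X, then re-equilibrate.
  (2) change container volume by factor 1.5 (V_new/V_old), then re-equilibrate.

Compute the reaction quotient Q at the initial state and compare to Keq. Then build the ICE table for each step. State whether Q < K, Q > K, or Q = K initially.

Q₀ = 0.04182; Q < K (proceeds forward)

Q₀ = 0.04182 vs Keq = 22.57 ⇒ Q<K, forward
Step 1:
                  C         X
  init        7.418     1.517
  Δ          -5.864     5.864
  eq          1.554     7.381
  solve Keq expr → x = 2.932; check Q = 22.57
Then add 2.321 M of X.
Step 2:
                  C         X
  init        1.554     9.702
  Δ          0.4036   -0.4036
  eq          1.957     9.299
  solve Keq expr → x = -0.2018; check Q = 22.57
Then change container volume by factor 1.5 (V_new/V_old).
Step 3:
                  C         X
  init        1.305     6.199
  Δ               0         0
  eq          1.305     6.199
  solve Keq expr → x = 0; check Q = 22.57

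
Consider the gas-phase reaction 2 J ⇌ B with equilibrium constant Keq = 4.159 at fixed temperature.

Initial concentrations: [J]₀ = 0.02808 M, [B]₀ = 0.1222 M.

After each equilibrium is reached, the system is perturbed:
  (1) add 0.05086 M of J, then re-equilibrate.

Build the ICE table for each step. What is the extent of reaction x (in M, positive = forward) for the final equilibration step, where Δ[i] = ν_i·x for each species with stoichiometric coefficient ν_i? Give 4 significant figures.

Q₀ = 155 vs Keq = 4.159 ⇒ Q>K, reverse
Step 1:
                  J         B
  init      0.02808    0.1222
  Δ          0.1025  -0.05126
  eq         0.1306   0.07094
  solve Keq expr → x = -0.05126; check Q = 4.159
Then add 0.05086 M of J.
Step 2:
                  J         B
  init       0.1815   0.07094
  Δ        -0.03545   0.01773
  eq          0.146   0.08867
  solve Keq expr → x = 0.01773; check Q = 4.159

x = 0.01773 M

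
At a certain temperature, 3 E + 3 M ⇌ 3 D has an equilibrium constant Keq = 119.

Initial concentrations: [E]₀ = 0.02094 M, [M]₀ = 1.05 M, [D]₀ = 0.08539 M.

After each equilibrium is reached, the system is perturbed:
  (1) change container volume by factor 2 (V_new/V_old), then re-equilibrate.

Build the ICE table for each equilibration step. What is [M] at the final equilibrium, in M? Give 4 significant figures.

[M]_eq = 0.5293 M

Q₀ = 58.58 vs Keq = 119 ⇒ Q<K, forward
Step 1:
                   E          M          D
  I          0.02094       1.05    0.08539
  C        -0.003641  -0.003641   0.003641
  E           0.0173      1.046    0.08903
  solve Keq expr → x = 0.001214; check Q = 119
Then change container volume by factor 2 (V_new/V_old).
Step 2:
                   E          M          D
  I         0.008649     0.5232    0.04452
  C         0.006105   0.006105  -0.006105
  E          0.01475     0.5293    0.03841
  solve Keq expr → x = -0.002035; check Q = 119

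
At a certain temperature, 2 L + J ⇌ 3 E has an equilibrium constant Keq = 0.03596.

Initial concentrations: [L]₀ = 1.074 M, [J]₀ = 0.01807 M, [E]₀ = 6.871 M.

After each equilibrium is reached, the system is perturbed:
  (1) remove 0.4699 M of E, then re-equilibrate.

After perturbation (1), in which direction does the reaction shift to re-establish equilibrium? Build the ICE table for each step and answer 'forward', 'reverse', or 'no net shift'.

Q₀ = 1.5563e+04 vs Keq = 0.03596 ⇒ Q>K, reverse
Step 1:
                  L         J         E
  Initial     1.074   0.01807     6.871
  Change      3.796     1.898    -5.693
  Equil        4.87     1.916     1.178
  solve Keq expr → x = -1.898; check Q = 0.03596
Then remove 0.4699 M of E.
Step 2:
                  L         J         E
  Initial      4.87     1.916    0.7078
  Change    -0.2664   -0.1332    0.3996
  Equil       4.603     1.783     1.107
  solve Keq expr → x = 0.1332; check Q = 0.03596

Direction: forward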